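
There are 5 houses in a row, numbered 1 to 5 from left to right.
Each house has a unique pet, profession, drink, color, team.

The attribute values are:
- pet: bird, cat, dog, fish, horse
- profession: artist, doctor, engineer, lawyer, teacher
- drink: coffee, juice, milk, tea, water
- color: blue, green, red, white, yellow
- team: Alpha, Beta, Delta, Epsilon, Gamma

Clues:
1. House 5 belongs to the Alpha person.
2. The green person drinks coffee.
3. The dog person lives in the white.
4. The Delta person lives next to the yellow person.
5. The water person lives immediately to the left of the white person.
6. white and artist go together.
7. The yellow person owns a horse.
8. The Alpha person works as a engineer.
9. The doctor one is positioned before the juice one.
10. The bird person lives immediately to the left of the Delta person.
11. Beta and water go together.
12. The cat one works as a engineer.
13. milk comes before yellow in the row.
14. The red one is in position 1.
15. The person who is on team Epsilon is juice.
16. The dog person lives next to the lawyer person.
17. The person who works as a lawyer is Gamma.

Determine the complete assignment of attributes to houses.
Solution:

House | Pet | Profession | Drink | Color | Team
-----------------------------------------------
  1   | bird | doctor | water | red | Beta
  2   | dog | artist | milk | white | Delta
  3   | horse | lawyer | tea | yellow | Gamma
  4   | fish | teacher | juice | blue | Epsilon
  5   | cat | engineer | coffee | green | Alpha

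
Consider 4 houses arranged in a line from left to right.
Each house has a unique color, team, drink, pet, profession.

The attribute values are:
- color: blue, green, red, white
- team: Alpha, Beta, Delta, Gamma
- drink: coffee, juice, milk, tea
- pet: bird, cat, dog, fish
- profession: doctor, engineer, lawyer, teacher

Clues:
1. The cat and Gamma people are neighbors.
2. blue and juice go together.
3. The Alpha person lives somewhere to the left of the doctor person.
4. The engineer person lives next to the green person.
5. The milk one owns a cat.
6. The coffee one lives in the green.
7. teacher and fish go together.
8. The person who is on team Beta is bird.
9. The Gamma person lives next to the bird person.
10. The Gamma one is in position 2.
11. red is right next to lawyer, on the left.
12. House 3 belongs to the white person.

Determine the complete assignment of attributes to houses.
Solution:

House | Color | Team | Drink | Pet | Profession
-----------------------------------------------
  1   | red | Alpha | milk | cat | engineer
  2   | green | Gamma | coffee | dog | lawyer
  3   | white | Beta | tea | bird | doctor
  4   | blue | Delta | juice | fish | teacher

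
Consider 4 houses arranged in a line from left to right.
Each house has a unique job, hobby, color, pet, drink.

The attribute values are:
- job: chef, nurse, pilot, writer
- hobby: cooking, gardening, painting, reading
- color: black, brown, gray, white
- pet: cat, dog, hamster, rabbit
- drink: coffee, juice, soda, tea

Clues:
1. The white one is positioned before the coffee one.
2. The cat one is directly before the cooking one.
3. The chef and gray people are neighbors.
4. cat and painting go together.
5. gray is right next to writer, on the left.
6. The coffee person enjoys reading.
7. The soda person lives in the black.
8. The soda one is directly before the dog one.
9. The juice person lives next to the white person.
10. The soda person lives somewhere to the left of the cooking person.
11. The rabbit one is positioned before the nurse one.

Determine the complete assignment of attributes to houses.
Solution:

House | Job | Hobby | Color | Pet | Drink
-----------------------------------------
  1   | chef | painting | black | cat | soda
  2   | pilot | cooking | gray | dog | juice
  3   | writer | gardening | white | rabbit | tea
  4   | nurse | reading | brown | hamster | coffee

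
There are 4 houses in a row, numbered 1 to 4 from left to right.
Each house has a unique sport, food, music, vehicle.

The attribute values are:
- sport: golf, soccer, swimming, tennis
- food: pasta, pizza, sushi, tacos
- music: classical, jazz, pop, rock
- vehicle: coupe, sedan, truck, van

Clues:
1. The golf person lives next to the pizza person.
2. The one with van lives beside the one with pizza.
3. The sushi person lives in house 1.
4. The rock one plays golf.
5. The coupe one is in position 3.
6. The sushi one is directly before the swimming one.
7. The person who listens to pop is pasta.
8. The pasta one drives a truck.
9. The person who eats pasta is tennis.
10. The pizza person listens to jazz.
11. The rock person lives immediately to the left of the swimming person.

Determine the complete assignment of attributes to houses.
Solution:

House | Sport | Food | Music | Vehicle
--------------------------------------
  1   | golf | sushi | rock | van
  2   | swimming | pizza | jazz | sedan
  3   | soccer | tacos | classical | coupe
  4   | tennis | pasta | pop | truck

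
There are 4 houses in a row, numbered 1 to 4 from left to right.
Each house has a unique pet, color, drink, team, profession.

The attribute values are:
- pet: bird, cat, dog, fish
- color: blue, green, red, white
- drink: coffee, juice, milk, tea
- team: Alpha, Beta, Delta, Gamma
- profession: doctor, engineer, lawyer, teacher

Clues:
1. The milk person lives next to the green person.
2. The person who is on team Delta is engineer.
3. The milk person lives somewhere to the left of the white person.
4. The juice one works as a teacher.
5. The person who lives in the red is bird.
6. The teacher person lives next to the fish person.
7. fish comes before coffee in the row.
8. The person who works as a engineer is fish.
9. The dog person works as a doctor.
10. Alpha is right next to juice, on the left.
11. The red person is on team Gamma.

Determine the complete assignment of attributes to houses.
Solution:

House | Pet | Color | Drink | Team | Profession
-----------------------------------------------
  1   | dog | blue | milk | Alpha | doctor
  2   | cat | green | juice | Beta | teacher
  3   | fish | white | tea | Delta | engineer
  4   | bird | red | coffee | Gamma | lawyer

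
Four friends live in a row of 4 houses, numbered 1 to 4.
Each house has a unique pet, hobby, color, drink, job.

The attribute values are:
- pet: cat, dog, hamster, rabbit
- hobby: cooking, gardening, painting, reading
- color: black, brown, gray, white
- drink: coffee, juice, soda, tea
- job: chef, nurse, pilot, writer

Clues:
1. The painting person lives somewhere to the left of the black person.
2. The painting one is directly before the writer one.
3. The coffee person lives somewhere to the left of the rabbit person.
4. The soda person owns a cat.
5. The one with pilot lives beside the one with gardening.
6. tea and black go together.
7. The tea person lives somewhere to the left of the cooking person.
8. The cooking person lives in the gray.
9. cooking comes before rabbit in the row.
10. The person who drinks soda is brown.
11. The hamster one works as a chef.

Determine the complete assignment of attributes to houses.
Solution:

House | Pet | Hobby | Color | Drink | Job
-----------------------------------------
  1   | cat | painting | brown | soda | pilot
  2   | dog | gardening | black | tea | writer
  3   | hamster | cooking | gray | coffee | chef
  4   | rabbit | reading | white | juice | nurse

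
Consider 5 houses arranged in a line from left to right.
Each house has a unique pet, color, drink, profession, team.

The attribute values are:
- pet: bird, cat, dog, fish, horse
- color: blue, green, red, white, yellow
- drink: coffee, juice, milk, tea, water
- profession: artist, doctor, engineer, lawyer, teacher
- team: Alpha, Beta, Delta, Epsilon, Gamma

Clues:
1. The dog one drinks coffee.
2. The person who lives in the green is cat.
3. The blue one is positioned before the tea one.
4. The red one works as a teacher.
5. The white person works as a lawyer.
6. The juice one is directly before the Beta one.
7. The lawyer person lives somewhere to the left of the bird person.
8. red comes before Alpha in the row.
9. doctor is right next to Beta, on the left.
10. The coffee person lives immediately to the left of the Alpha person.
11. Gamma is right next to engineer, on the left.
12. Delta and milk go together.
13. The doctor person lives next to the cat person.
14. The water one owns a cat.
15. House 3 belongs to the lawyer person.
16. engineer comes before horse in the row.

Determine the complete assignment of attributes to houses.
Solution:

House | Pet | Color | Drink | Profession | Team
-----------------------------------------------
  1   | fish | blue | juice | doctor | Gamma
  2   | cat | green | water | engineer | Beta
  3   | horse | white | milk | lawyer | Delta
  4   | dog | red | coffee | teacher | Epsilon
  5   | bird | yellow | tea | artist | Alpha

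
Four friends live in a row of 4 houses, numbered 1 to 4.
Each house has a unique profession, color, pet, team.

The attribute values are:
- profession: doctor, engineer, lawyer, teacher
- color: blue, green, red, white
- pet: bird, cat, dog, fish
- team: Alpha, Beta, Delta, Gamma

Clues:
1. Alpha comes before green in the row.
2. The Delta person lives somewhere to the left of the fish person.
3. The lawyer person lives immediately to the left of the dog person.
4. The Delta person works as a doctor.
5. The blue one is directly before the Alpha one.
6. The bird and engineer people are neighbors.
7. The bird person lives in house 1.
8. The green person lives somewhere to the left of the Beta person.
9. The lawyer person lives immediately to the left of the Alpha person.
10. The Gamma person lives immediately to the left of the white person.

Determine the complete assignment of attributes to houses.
Solution:

House | Profession | Color | Pet | Team
---------------------------------------
  1   | lawyer | blue | bird | Gamma
  2   | engineer | white | dog | Alpha
  3   | doctor | green | cat | Delta
  4   | teacher | red | fish | Beta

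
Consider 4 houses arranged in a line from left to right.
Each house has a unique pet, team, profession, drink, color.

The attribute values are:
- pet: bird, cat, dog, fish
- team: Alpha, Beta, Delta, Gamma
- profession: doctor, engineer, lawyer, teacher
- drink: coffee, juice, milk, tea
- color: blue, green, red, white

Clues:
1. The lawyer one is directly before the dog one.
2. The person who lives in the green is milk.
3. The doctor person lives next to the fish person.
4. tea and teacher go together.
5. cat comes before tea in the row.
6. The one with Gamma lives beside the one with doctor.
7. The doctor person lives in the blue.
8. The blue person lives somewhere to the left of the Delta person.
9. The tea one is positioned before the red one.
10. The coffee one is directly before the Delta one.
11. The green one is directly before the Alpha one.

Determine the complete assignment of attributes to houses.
Solution:

House | Pet | Team | Profession | Drink | Color
-----------------------------------------------
  1   | cat | Gamma | lawyer | milk | green
  2   | dog | Alpha | doctor | coffee | blue
  3   | fish | Delta | teacher | tea | white
  4   | bird | Beta | engineer | juice | red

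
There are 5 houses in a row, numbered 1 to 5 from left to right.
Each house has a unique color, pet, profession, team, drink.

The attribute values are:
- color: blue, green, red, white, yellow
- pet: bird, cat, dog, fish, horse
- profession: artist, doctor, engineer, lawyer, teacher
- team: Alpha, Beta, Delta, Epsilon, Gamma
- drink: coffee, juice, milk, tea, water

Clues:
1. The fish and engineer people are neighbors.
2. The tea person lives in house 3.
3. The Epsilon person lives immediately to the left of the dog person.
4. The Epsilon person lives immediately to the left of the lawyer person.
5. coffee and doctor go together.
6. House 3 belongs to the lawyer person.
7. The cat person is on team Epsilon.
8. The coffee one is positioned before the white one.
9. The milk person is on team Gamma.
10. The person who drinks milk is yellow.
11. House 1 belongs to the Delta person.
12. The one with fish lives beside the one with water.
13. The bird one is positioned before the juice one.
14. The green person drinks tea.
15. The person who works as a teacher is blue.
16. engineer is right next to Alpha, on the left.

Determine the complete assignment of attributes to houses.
Solution:

House | Color | Pet | Profession | Team | Drink
-----------------------------------------------
  1   | red | fish | doctor | Delta | coffee
  2   | white | cat | engineer | Epsilon | water
  3   | green | dog | lawyer | Alpha | tea
  4   | yellow | bird | artist | Gamma | milk
  5   | blue | horse | teacher | Beta | juice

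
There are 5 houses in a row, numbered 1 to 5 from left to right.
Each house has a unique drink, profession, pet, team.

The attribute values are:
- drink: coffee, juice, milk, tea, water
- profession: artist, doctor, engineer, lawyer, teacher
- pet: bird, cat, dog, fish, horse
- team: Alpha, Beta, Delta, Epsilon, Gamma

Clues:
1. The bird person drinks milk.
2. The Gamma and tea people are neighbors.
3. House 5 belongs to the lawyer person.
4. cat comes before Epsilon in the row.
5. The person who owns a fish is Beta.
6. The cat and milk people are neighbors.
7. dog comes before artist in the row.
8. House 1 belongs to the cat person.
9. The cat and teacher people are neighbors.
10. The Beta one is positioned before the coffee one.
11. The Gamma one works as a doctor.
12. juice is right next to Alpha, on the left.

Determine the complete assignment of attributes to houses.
Solution:

House | Drink | Profession | Pet | Team
---------------------------------------
  1   | juice | engineer | cat | Delta
  2   | milk | teacher | bird | Alpha
  3   | water | doctor | dog | Gamma
  4   | tea | artist | fish | Beta
  5   | coffee | lawyer | horse | Epsilon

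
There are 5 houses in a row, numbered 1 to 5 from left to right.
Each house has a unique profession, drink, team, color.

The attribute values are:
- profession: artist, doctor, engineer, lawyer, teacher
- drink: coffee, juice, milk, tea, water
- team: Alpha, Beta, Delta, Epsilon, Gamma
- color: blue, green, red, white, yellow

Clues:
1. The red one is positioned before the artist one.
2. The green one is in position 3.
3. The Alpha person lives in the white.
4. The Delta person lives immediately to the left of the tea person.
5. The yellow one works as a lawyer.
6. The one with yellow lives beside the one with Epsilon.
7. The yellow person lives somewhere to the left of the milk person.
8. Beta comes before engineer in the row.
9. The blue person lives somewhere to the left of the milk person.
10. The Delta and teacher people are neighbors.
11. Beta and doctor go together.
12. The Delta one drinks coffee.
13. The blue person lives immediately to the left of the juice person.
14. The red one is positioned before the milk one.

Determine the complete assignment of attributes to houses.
Solution:

House | Profession | Drink | Team | Color
-----------------------------------------
  1   | lawyer | coffee | Delta | yellow
  2   | teacher | tea | Epsilon | blue
  3   | doctor | juice | Beta | green
  4   | engineer | water | Gamma | red
  5   | artist | milk | Alpha | white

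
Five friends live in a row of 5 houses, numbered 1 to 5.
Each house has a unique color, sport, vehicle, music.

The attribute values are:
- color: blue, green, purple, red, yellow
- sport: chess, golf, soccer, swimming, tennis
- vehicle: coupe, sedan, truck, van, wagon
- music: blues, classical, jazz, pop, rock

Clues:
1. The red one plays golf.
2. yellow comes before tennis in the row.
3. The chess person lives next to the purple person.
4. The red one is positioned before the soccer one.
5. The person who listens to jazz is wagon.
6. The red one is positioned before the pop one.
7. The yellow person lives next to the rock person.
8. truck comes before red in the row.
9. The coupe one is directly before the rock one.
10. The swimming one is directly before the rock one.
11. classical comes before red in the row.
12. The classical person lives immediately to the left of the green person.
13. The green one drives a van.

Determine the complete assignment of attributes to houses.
Solution:

House | Color | Sport | Vehicle | Music
---------------------------------------
  1   | yellow | swimming | coupe | classical
  2   | green | chess | van | rock
  3   | purple | tennis | truck | blues
  4   | red | golf | wagon | jazz
  5   | blue | soccer | sedan | pop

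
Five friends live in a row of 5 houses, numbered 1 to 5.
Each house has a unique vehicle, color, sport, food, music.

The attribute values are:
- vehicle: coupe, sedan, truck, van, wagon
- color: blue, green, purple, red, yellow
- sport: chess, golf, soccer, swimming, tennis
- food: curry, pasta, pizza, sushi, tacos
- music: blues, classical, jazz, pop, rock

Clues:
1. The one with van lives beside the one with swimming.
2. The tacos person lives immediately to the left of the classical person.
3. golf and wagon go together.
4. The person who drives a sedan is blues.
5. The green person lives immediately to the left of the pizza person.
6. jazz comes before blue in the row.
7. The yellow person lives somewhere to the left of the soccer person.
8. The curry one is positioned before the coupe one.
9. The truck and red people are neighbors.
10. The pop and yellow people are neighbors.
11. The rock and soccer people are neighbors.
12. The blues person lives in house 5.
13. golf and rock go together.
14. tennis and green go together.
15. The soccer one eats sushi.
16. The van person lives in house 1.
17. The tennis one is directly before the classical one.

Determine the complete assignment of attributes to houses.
Solution:

House | Vehicle | Color | Sport | Food | Music
----------------------------------------------
  1   | van | green | tennis | tacos | pop
  2   | truck | yellow | swimming | pizza | classical
  3   | wagon | red | golf | curry | rock
  4   | coupe | purple | soccer | sushi | jazz
  5   | sedan | blue | chess | pasta | blues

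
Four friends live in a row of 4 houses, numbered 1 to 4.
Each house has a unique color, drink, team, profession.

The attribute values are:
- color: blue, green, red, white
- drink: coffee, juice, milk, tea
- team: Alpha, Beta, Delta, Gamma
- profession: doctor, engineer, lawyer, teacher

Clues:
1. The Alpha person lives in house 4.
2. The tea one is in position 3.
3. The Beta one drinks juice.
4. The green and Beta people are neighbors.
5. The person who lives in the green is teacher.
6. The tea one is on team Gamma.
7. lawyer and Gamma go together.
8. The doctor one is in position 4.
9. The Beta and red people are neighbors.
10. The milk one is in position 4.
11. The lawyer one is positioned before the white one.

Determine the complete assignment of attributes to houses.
Solution:

House | Color | Drink | Team | Profession
-----------------------------------------
  1   | green | coffee | Delta | teacher
  2   | blue | juice | Beta | engineer
  3   | red | tea | Gamma | lawyer
  4   | white | milk | Alpha | doctor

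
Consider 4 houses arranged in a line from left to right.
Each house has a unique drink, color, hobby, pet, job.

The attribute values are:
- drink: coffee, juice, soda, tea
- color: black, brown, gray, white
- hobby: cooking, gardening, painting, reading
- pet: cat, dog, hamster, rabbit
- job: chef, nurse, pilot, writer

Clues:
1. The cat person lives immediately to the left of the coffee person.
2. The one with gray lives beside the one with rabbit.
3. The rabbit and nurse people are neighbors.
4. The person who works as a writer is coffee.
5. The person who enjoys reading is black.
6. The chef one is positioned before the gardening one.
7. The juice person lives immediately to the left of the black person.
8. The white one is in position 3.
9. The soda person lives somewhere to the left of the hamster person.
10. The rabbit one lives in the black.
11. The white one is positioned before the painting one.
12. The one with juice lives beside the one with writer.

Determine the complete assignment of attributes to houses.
Solution:

House | Drink | Color | Hobby | Pet | Job
-----------------------------------------
  1   | juice | gray | cooking | cat | chef
  2   | coffee | black | reading | rabbit | writer
  3   | soda | white | gardening | dog | nurse
  4   | tea | brown | painting | hamster | pilot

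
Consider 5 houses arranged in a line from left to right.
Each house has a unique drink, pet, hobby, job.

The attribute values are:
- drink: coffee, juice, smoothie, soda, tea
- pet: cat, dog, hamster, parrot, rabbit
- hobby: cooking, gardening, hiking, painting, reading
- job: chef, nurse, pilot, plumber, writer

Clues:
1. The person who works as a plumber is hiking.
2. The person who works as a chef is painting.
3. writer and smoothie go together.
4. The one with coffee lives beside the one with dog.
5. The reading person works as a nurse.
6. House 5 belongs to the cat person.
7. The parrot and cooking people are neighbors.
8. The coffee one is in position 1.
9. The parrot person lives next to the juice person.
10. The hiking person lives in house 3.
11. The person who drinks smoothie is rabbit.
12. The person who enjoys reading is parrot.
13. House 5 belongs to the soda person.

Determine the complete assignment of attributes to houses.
Solution:

House | Drink | Pet | Hobby | Job
---------------------------------
  1   | coffee | parrot | reading | nurse
  2   | juice | dog | cooking | pilot
  3   | tea | hamster | hiking | plumber
  4   | smoothie | rabbit | gardening | writer
  5   | soda | cat | painting | chef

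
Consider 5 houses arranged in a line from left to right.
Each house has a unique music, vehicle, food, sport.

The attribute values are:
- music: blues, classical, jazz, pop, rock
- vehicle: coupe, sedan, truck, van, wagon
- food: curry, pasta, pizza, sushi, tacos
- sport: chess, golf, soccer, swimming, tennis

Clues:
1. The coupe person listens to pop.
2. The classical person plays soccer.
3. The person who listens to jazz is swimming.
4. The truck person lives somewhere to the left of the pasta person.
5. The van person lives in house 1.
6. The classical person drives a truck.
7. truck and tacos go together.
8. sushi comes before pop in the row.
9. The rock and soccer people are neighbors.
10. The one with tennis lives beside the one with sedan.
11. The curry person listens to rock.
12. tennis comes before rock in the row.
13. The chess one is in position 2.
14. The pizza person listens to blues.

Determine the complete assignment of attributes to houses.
Solution:

House | Music | Vehicle | Food | Sport
--------------------------------------
  1   | blues | van | pizza | tennis
  2   | rock | sedan | curry | chess
  3   | classical | truck | tacos | soccer
  4   | jazz | wagon | sushi | swimming
  5   | pop | coupe | pasta | golf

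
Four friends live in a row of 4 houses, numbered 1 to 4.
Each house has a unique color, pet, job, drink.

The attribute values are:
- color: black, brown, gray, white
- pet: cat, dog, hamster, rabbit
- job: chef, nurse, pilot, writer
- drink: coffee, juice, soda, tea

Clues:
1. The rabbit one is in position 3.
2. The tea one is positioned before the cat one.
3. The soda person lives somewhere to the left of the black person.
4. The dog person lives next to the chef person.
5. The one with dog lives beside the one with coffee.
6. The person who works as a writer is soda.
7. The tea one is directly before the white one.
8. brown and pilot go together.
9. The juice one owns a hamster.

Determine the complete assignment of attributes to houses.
Solution:

House | Color | Pet | Job | Drink
---------------------------------
  1   | brown | dog | pilot | tea
  2   | white | cat | chef | coffee
  3   | gray | rabbit | writer | soda
  4   | black | hamster | nurse | juice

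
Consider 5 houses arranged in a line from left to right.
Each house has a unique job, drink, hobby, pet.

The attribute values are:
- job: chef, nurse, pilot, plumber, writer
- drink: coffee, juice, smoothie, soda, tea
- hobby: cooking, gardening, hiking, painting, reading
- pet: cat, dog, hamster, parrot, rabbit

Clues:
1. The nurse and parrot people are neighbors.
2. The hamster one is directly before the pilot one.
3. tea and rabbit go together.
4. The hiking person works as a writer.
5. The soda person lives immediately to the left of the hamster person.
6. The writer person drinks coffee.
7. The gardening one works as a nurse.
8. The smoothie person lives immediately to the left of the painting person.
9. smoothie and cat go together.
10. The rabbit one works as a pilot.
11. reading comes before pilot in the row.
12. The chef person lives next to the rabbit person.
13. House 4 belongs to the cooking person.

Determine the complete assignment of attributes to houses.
Solution:

House | Job | Drink | Hobby | Pet
---------------------------------
  1   | nurse | smoothie | gardening | cat
  2   | plumber | soda | painting | parrot
  3   | chef | juice | reading | hamster
  4   | pilot | tea | cooking | rabbit
  5   | writer | coffee | hiking | dog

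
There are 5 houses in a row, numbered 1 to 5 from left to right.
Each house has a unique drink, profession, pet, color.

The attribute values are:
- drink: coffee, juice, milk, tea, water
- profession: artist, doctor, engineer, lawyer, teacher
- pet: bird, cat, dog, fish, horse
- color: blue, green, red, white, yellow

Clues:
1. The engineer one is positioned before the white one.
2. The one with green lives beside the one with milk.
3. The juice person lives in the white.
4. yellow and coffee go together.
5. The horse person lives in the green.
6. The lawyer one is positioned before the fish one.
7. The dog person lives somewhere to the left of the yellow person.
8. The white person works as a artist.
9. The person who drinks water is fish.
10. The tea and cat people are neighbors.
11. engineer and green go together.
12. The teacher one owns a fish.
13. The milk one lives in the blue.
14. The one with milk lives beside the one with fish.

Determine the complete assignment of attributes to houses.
Solution:

House | Drink | Profession | Pet | Color
----------------------------------------
  1   | tea | engineer | horse | green
  2   | milk | lawyer | cat | blue
  3   | water | teacher | fish | red
  4   | juice | artist | dog | white
  5   | coffee | doctor | bird | yellow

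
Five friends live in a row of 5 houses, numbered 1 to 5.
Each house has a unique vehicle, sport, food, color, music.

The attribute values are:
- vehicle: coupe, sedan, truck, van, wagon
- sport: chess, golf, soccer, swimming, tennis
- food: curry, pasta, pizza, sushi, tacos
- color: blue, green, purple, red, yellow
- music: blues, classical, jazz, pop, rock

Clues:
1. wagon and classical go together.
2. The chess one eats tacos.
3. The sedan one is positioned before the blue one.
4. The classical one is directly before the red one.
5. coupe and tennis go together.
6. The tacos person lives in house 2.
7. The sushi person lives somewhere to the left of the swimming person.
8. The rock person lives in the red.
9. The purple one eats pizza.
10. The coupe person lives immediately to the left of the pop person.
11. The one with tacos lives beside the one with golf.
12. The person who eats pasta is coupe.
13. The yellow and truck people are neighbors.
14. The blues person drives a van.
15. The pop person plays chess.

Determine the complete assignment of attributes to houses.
Solution:

House | Vehicle | Sport | Food | Color | Music
----------------------------------------------
  1   | coupe | tennis | pasta | yellow | jazz
  2   | truck | chess | tacos | green | pop
  3   | wagon | golf | pizza | purple | classical
  4   | sedan | soccer | sushi | red | rock
  5   | van | swimming | curry | blue | blues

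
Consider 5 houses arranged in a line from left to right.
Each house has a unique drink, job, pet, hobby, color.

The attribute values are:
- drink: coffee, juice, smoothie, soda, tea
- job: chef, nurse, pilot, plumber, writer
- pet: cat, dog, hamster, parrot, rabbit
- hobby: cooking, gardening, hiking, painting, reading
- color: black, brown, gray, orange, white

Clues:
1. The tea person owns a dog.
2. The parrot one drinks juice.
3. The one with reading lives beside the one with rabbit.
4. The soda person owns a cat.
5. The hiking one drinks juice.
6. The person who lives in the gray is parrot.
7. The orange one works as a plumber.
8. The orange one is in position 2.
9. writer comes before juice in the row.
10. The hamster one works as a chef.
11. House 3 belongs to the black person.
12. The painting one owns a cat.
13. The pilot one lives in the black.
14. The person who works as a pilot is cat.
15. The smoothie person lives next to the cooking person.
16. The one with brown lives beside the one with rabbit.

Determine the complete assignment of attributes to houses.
Solution:

House | Drink | Job | Pet | Hobby | Color
-----------------------------------------
  1   | smoothie | chef | hamster | reading | brown
  2   | coffee | plumber | rabbit | cooking | orange
  3   | soda | pilot | cat | painting | black
  4   | tea | writer | dog | gardening | white
  5   | juice | nurse | parrot | hiking | gray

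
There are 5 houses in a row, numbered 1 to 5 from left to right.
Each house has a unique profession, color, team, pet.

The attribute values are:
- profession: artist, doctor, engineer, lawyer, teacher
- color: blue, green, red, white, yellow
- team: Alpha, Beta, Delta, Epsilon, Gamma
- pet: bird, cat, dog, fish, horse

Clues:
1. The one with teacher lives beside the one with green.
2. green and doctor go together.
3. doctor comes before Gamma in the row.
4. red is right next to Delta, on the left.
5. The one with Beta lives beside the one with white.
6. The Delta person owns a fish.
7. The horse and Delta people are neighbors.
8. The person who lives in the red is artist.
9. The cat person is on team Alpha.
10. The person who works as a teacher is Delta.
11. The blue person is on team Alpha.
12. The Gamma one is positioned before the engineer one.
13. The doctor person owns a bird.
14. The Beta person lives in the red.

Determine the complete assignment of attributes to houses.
Solution:

House | Profession | Color | Team | Pet
---------------------------------------
  1   | artist | red | Beta | horse
  2   | teacher | white | Delta | fish
  3   | doctor | green | Epsilon | bird
  4   | lawyer | yellow | Gamma | dog
  5   | engineer | blue | Alpha | cat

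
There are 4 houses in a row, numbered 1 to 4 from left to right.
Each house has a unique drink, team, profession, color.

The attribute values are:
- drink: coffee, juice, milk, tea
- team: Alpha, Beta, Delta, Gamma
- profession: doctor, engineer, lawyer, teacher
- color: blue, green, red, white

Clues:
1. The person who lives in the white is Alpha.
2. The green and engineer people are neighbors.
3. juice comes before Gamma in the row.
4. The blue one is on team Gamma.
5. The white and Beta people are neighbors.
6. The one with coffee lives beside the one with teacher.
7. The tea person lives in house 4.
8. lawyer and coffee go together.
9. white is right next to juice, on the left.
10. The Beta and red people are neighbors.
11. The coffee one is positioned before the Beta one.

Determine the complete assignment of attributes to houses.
Solution:

House | Drink | Team | Profession | Color
-----------------------------------------
  1   | coffee | Alpha | lawyer | white
  2   | juice | Beta | teacher | green
  3   | milk | Delta | engineer | red
  4   | tea | Gamma | doctor | blue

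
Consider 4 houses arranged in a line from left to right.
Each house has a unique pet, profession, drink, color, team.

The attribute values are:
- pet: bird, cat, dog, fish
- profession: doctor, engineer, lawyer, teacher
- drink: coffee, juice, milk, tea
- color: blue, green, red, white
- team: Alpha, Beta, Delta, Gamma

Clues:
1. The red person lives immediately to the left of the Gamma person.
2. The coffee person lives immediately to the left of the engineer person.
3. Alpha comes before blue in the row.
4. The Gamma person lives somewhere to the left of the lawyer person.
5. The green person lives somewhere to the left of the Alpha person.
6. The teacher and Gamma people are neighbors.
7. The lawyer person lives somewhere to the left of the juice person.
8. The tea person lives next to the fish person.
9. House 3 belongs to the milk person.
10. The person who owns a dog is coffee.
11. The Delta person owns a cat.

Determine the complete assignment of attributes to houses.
Solution:

House | Pet | Profession | Drink | Color | Team
-----------------------------------------------
  1   | dog | teacher | coffee | red | Beta
  2   | bird | engineer | tea | green | Gamma
  3   | fish | lawyer | milk | white | Alpha
  4   | cat | doctor | juice | blue | Delta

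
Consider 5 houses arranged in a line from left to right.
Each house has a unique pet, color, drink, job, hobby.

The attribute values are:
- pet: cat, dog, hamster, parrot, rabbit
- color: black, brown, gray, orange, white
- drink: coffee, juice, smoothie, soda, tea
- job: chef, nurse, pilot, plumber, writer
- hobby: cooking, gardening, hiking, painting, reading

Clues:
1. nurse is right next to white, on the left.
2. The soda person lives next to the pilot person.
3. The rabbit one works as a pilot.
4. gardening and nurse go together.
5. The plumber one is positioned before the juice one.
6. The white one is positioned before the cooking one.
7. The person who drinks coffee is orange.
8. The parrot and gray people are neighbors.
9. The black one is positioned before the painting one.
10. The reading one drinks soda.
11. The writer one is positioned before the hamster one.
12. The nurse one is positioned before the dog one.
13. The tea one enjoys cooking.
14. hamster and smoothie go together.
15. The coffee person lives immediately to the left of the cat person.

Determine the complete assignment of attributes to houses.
Solution:

House | Pet | Color | Drink | Job | Hobby
-----------------------------------------
  1   | parrot | orange | coffee | plumber | hiking
  2   | cat | gray | juice | nurse | gardening
  3   | dog | white | soda | writer | reading
  4   | rabbit | black | tea | pilot | cooking
  5   | hamster | brown | smoothie | chef | painting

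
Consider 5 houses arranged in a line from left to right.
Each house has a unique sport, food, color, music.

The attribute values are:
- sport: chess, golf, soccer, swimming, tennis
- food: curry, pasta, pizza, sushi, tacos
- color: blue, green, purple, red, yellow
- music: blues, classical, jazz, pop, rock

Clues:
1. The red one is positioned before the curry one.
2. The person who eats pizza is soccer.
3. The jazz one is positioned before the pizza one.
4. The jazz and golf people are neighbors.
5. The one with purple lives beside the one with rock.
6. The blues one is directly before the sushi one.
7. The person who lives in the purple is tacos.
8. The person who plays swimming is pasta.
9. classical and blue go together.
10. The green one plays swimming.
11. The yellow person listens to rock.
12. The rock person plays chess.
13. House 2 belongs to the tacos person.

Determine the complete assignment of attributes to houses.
Solution:

House | Sport | Food | Color | Music
------------------------------------
  1   | swimming | pasta | green | jazz
  2   | golf | tacos | purple | blues
  3   | chess | sushi | yellow | rock
  4   | soccer | pizza | red | pop
  5   | tennis | curry | blue | classical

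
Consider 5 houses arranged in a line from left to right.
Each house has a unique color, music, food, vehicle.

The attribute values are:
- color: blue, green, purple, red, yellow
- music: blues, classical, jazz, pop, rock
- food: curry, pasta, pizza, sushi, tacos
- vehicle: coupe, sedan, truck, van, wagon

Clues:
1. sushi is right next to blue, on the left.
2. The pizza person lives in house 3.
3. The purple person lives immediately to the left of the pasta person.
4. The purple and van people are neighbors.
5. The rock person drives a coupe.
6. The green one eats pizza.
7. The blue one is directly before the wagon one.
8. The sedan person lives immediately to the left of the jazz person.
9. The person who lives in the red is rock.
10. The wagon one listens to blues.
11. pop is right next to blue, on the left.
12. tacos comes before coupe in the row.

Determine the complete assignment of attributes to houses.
Solution:

House | Color | Music | Food | Vehicle
--------------------------------------
  1   | purple | pop | sushi | sedan
  2   | blue | jazz | pasta | van
  3   | green | blues | pizza | wagon
  4   | yellow | classical | tacos | truck
  5   | red | rock | curry | coupe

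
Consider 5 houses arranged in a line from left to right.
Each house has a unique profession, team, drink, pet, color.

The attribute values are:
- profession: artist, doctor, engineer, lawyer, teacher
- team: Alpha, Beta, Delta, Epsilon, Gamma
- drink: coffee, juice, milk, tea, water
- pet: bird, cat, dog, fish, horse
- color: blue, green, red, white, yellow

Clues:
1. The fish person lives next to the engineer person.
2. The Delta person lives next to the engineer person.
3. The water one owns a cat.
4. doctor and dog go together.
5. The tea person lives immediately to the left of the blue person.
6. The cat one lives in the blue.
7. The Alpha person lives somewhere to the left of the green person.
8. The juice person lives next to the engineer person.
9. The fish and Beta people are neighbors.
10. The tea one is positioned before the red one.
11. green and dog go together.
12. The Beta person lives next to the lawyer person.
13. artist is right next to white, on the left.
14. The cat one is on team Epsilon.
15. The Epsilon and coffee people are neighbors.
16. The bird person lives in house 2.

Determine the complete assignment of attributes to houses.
Solution:

House | Profession | Team | Drink | Pet | Color
-----------------------------------------------
  1   | artist | Delta | juice | fish | yellow
  2   | engineer | Beta | tea | bird | white
  3   | lawyer | Epsilon | water | cat | blue
  4   | teacher | Alpha | coffee | horse | red
  5   | doctor | Gamma | milk | dog | green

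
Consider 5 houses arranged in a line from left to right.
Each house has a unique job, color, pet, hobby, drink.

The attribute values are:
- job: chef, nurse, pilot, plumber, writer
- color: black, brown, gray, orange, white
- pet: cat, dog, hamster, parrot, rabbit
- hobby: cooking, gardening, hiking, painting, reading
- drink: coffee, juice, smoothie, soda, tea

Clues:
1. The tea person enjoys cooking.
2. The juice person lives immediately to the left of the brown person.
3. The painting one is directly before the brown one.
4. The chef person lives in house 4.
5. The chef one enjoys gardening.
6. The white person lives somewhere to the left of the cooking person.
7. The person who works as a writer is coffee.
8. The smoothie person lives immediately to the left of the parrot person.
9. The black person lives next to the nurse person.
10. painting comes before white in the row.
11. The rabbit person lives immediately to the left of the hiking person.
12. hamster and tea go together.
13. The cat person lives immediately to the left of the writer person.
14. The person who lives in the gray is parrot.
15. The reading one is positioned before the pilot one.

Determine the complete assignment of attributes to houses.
Solution:

House | Job | Color | Pet | Hobby | Drink
-----------------------------------------
  1   | plumber | black | rabbit | painting | juice
  2   | nurse | brown | cat | hiking | smoothie
  3   | writer | gray | parrot | reading | coffee
  4   | chef | white | dog | gardening | soda
  5   | pilot | orange | hamster | cooking | tea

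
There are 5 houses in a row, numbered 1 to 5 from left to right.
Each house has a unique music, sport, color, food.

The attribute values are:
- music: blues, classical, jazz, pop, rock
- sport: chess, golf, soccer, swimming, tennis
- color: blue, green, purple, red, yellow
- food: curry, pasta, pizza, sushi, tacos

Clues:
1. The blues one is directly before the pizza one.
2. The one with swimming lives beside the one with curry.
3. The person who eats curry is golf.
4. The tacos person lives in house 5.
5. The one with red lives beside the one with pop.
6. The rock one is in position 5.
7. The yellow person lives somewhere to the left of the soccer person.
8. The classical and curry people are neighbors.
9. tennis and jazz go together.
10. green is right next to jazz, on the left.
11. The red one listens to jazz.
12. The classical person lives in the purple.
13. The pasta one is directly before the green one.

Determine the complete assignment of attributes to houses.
Solution:

House | Music | Sport | Color | Food
------------------------------------
  1   | classical | swimming | purple | pasta
  2   | blues | golf | green | curry
  3   | jazz | tennis | red | pizza
  4   | pop | chess | yellow | sushi
  5   | rock | soccer | blue | tacos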